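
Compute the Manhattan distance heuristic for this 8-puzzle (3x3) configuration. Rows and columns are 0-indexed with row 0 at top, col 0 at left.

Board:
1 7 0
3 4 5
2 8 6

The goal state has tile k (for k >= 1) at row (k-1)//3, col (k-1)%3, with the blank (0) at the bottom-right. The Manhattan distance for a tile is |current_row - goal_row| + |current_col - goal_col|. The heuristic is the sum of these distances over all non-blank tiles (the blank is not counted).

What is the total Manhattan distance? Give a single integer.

Tile 1: (0,0)->(0,0) = 0
Tile 7: (0,1)->(2,0) = 3
Tile 3: (1,0)->(0,2) = 3
Tile 4: (1,1)->(1,0) = 1
Tile 5: (1,2)->(1,1) = 1
Tile 2: (2,0)->(0,1) = 3
Tile 8: (2,1)->(2,1) = 0
Tile 6: (2,2)->(1,2) = 1
Sum: 0 + 3 + 3 + 1 + 1 + 3 + 0 + 1 = 12

Answer: 12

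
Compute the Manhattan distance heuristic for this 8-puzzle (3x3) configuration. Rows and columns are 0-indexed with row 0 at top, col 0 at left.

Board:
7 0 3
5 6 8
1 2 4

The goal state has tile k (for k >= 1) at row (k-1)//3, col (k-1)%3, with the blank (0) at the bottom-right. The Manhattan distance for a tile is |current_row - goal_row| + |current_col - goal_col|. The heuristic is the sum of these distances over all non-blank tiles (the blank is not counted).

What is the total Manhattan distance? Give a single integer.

Answer: 13

Derivation:
Tile 7: at (0,0), goal (2,0), distance |0-2|+|0-0| = 2
Tile 3: at (0,2), goal (0,2), distance |0-0|+|2-2| = 0
Tile 5: at (1,0), goal (1,1), distance |1-1|+|0-1| = 1
Tile 6: at (1,1), goal (1,2), distance |1-1|+|1-2| = 1
Tile 8: at (1,2), goal (2,1), distance |1-2|+|2-1| = 2
Tile 1: at (2,0), goal (0,0), distance |2-0|+|0-0| = 2
Tile 2: at (2,1), goal (0,1), distance |2-0|+|1-1| = 2
Tile 4: at (2,2), goal (1,0), distance |2-1|+|2-0| = 3
Sum: 2 + 0 + 1 + 1 + 2 + 2 + 2 + 3 = 13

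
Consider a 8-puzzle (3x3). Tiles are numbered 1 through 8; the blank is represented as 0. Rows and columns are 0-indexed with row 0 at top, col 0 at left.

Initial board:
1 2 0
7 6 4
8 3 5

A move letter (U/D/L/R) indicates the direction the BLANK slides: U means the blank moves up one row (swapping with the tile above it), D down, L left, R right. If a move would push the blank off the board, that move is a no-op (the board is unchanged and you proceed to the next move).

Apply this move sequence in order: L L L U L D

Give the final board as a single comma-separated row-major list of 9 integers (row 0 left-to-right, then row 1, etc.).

After move 1 (L):
1 0 2
7 6 4
8 3 5

After move 2 (L):
0 1 2
7 6 4
8 3 5

After move 3 (L):
0 1 2
7 6 4
8 3 5

After move 4 (U):
0 1 2
7 6 4
8 3 5

After move 5 (L):
0 1 2
7 6 4
8 3 5

After move 6 (D):
7 1 2
0 6 4
8 3 5

Answer: 7, 1, 2, 0, 6, 4, 8, 3, 5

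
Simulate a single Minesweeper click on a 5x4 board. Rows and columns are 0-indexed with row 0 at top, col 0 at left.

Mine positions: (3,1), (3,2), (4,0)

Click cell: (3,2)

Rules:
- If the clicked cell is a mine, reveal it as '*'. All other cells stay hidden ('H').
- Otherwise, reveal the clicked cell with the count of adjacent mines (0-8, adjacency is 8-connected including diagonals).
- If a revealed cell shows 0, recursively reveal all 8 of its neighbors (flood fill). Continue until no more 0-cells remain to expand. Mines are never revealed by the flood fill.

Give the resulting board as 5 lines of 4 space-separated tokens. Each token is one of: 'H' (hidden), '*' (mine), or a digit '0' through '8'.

H H H H
H H H H
H H H H
H H * H
H H H H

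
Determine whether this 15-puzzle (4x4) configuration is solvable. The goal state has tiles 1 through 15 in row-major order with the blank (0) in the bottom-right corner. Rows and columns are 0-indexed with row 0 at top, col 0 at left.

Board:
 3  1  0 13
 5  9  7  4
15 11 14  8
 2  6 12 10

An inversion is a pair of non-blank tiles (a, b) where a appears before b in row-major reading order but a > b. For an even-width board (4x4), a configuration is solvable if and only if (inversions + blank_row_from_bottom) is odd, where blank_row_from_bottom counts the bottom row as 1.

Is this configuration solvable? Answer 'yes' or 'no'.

Answer: no

Derivation:
Inversions: 42
Blank is in row 0 (0-indexed from top), which is row 4 counting from the bottom (bottom = 1).
42 + 4 = 46, which is even, so the puzzle is not solvable.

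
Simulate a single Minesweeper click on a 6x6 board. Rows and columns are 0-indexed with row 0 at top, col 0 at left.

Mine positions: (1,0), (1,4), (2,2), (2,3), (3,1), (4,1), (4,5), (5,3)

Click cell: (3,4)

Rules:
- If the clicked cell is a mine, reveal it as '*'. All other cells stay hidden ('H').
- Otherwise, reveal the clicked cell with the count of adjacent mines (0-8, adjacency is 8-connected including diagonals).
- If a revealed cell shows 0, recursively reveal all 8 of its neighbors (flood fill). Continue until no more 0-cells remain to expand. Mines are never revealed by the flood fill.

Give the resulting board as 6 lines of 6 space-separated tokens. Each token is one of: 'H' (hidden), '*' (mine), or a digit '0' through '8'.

H H H H H H
H H H H H H
H H H H H H
H H H H 2 H
H H H H H H
H H H H H H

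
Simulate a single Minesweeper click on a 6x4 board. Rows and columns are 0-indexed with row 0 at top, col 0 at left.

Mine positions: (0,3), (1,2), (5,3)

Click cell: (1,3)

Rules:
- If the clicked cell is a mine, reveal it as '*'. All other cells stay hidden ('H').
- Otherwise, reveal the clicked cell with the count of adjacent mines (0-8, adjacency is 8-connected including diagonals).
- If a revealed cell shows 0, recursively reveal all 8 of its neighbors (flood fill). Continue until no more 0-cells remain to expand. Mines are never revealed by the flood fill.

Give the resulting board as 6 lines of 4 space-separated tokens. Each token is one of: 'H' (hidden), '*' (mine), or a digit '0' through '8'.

H H H H
H H H 2
H H H H
H H H H
H H H H
H H H H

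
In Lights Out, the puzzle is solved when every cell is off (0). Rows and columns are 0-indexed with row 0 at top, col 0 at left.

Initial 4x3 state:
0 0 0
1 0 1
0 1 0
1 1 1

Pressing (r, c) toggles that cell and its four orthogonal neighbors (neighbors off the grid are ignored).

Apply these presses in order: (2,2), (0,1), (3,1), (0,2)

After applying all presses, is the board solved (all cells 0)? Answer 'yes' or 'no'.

After press 1 at (2,2):
0 0 0
1 0 0
0 0 1
1 1 0

After press 2 at (0,1):
1 1 1
1 1 0
0 0 1
1 1 0

After press 3 at (3,1):
1 1 1
1 1 0
0 1 1
0 0 1

After press 4 at (0,2):
1 0 0
1 1 1
0 1 1
0 0 1

Lights still on: 7

Answer: no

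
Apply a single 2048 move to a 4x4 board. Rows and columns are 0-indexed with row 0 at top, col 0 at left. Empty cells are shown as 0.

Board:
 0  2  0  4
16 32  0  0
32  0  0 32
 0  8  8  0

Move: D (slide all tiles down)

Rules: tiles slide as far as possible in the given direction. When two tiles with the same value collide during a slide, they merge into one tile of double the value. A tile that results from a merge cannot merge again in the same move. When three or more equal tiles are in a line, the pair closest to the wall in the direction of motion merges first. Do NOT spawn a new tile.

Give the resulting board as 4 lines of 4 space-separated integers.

Slide down:
col 0: [0, 16, 32, 0] -> [0, 0, 16, 32]
col 1: [2, 32, 0, 8] -> [0, 2, 32, 8]
col 2: [0, 0, 0, 8] -> [0, 0, 0, 8]
col 3: [4, 0, 32, 0] -> [0, 0, 4, 32]

Answer:  0  0  0  0
 0  2  0  0
16 32  0  4
32  8  8 32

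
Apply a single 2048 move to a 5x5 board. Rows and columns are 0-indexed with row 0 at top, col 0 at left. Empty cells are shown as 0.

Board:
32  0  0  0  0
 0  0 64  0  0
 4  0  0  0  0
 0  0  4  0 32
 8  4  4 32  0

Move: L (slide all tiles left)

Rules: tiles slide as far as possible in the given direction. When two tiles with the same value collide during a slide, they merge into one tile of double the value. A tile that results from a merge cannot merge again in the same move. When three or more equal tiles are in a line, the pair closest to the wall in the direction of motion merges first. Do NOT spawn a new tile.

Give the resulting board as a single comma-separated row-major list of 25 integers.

Slide left:
row 0: [32, 0, 0, 0, 0] -> [32, 0, 0, 0, 0]
row 1: [0, 0, 64, 0, 0] -> [64, 0, 0, 0, 0]
row 2: [4, 0, 0, 0, 0] -> [4, 0, 0, 0, 0]
row 3: [0, 0, 4, 0, 32] -> [4, 32, 0, 0, 0]
row 4: [8, 4, 4, 32, 0] -> [8, 8, 32, 0, 0]

Answer: 32, 0, 0, 0, 0, 64, 0, 0, 0, 0, 4, 0, 0, 0, 0, 4, 32, 0, 0, 0, 8, 8, 32, 0, 0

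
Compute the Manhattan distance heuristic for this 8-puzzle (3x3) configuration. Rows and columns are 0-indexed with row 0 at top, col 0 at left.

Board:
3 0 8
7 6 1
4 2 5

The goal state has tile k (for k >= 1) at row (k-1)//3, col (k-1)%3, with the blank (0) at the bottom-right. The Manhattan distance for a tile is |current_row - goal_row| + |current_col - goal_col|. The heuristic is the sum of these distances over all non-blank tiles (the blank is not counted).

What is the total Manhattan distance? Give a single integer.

Tile 3: (0,0)->(0,2) = 2
Tile 8: (0,2)->(2,1) = 3
Tile 7: (1,0)->(2,0) = 1
Tile 6: (1,1)->(1,2) = 1
Tile 1: (1,2)->(0,0) = 3
Tile 4: (2,0)->(1,0) = 1
Tile 2: (2,1)->(0,1) = 2
Tile 5: (2,2)->(1,1) = 2
Sum: 2 + 3 + 1 + 1 + 3 + 1 + 2 + 2 = 15

Answer: 15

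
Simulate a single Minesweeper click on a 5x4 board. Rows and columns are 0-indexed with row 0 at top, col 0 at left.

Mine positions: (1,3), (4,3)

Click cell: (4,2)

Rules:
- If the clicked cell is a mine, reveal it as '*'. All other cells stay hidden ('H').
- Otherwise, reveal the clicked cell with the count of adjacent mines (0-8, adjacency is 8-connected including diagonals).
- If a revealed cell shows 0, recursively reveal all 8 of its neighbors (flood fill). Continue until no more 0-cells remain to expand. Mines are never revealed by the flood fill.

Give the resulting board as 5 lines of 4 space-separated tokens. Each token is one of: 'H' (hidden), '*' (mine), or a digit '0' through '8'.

H H H H
H H H H
H H H H
H H H H
H H 1 H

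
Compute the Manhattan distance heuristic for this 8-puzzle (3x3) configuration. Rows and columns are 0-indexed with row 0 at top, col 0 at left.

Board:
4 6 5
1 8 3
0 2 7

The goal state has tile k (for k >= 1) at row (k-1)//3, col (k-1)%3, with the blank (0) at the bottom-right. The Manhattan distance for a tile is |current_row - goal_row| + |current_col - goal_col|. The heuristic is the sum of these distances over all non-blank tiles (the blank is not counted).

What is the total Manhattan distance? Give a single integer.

Answer: 12

Derivation:
Tile 4: (0,0)->(1,0) = 1
Tile 6: (0,1)->(1,2) = 2
Tile 5: (0,2)->(1,1) = 2
Tile 1: (1,0)->(0,0) = 1
Tile 8: (1,1)->(2,1) = 1
Tile 3: (1,2)->(0,2) = 1
Tile 2: (2,1)->(0,1) = 2
Tile 7: (2,2)->(2,0) = 2
Sum: 1 + 2 + 2 + 1 + 1 + 1 + 2 + 2 = 12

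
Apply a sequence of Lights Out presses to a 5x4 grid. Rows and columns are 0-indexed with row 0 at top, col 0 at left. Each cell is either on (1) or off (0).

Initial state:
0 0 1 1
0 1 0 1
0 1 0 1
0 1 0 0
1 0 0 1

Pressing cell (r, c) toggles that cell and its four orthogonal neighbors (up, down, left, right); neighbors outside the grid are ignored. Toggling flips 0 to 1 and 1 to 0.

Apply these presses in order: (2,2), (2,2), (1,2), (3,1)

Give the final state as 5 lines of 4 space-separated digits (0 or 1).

After press 1 at (2,2):
0 0 1 1
0 1 1 1
0 0 1 0
0 1 1 0
1 0 0 1

After press 2 at (2,2):
0 0 1 1
0 1 0 1
0 1 0 1
0 1 0 0
1 0 0 1

After press 3 at (1,2):
0 0 0 1
0 0 1 0
0 1 1 1
0 1 0 0
1 0 0 1

After press 4 at (3,1):
0 0 0 1
0 0 1 0
0 0 1 1
1 0 1 0
1 1 0 1

Answer: 0 0 0 1
0 0 1 0
0 0 1 1
1 0 1 0
1 1 0 1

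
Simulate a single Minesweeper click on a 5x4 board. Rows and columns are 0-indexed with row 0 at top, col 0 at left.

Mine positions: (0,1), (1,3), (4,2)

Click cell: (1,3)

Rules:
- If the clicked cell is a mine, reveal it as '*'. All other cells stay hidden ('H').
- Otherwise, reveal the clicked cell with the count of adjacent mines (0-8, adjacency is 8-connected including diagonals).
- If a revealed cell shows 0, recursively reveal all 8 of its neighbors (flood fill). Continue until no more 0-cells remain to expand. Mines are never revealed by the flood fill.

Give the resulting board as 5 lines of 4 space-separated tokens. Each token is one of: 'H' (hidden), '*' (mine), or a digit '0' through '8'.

H H H H
H H H *
H H H H
H H H H
H H H H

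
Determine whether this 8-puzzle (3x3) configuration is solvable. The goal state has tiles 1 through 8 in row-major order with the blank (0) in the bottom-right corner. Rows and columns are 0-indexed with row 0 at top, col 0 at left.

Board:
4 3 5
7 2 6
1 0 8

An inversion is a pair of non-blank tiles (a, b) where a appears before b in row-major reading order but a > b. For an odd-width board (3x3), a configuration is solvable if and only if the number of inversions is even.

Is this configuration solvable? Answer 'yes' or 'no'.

Inversions (pairs i<j in row-major order where tile[i] > tile[j] > 0): 12
12 is even, so the puzzle is solvable.

Answer: yes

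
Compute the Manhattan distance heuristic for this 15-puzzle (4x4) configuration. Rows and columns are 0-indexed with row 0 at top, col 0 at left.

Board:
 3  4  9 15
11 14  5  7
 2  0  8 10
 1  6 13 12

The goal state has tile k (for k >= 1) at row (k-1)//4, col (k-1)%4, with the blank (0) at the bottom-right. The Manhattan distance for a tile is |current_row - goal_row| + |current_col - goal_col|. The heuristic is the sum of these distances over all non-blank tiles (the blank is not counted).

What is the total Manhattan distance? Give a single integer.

Tile 3: at (0,0), goal (0,2), distance |0-0|+|0-2| = 2
Tile 4: at (0,1), goal (0,3), distance |0-0|+|1-3| = 2
Tile 9: at (0,2), goal (2,0), distance |0-2|+|2-0| = 4
Tile 15: at (0,3), goal (3,2), distance |0-3|+|3-2| = 4
Tile 11: at (1,0), goal (2,2), distance |1-2|+|0-2| = 3
Tile 14: at (1,1), goal (3,1), distance |1-3|+|1-1| = 2
Tile 5: at (1,2), goal (1,0), distance |1-1|+|2-0| = 2
Tile 7: at (1,3), goal (1,2), distance |1-1|+|3-2| = 1
Tile 2: at (2,0), goal (0,1), distance |2-0|+|0-1| = 3
Tile 8: at (2,2), goal (1,3), distance |2-1|+|2-3| = 2
Tile 10: at (2,3), goal (2,1), distance |2-2|+|3-1| = 2
Tile 1: at (3,0), goal (0,0), distance |3-0|+|0-0| = 3
Tile 6: at (3,1), goal (1,1), distance |3-1|+|1-1| = 2
Tile 13: at (3,2), goal (3,0), distance |3-3|+|2-0| = 2
Tile 12: at (3,3), goal (2,3), distance |3-2|+|3-3| = 1
Sum: 2 + 2 + 4 + 4 + 3 + 2 + 2 + 1 + 3 + 2 + 2 + 3 + 2 + 2 + 1 = 35

Answer: 35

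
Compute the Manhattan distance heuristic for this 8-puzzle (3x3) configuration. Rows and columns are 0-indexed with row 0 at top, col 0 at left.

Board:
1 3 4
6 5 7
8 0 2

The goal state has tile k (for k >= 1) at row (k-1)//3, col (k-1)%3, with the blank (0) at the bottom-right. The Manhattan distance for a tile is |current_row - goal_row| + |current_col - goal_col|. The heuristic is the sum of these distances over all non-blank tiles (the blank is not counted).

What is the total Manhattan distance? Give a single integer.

Answer: 13

Derivation:
Tile 1: (0,0)->(0,0) = 0
Tile 3: (0,1)->(0,2) = 1
Tile 4: (0,2)->(1,0) = 3
Tile 6: (1,0)->(1,2) = 2
Tile 5: (1,1)->(1,1) = 0
Tile 7: (1,2)->(2,0) = 3
Tile 8: (2,0)->(2,1) = 1
Tile 2: (2,2)->(0,1) = 3
Sum: 0 + 1 + 3 + 2 + 0 + 3 + 1 + 3 = 13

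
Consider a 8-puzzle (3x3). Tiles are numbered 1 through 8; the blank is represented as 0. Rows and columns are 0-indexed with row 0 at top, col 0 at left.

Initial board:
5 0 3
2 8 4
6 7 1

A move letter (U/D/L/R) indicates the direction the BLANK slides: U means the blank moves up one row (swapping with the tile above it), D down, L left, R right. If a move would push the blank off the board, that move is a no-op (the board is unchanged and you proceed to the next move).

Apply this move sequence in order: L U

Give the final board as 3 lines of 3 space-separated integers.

After move 1 (L):
0 5 3
2 8 4
6 7 1

After move 2 (U):
0 5 3
2 8 4
6 7 1

Answer: 0 5 3
2 8 4
6 7 1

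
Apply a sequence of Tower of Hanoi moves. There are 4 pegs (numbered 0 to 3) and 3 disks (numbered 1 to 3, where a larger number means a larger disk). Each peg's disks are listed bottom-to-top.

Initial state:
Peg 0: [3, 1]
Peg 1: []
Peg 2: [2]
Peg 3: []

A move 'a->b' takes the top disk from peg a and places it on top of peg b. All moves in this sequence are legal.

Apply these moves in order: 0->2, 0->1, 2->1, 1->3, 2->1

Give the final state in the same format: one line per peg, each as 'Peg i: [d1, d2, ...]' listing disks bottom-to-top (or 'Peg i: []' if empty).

After move 1 (0->2):
Peg 0: [3]
Peg 1: []
Peg 2: [2, 1]
Peg 3: []

After move 2 (0->1):
Peg 0: []
Peg 1: [3]
Peg 2: [2, 1]
Peg 3: []

After move 3 (2->1):
Peg 0: []
Peg 1: [3, 1]
Peg 2: [2]
Peg 3: []

After move 4 (1->3):
Peg 0: []
Peg 1: [3]
Peg 2: [2]
Peg 3: [1]

After move 5 (2->1):
Peg 0: []
Peg 1: [3, 2]
Peg 2: []
Peg 3: [1]

Answer: Peg 0: []
Peg 1: [3, 2]
Peg 2: []
Peg 3: [1]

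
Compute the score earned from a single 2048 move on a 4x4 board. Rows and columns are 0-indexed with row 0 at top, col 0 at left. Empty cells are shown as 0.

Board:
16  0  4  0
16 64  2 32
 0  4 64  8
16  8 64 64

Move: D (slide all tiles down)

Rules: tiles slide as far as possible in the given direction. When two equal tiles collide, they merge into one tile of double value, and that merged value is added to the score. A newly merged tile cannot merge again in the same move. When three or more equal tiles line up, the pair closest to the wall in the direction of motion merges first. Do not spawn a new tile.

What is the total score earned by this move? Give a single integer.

Answer: 160

Derivation:
Slide down:
col 0: [16, 16, 0, 16] -> [0, 0, 16, 32]  score +32 (running 32)
col 1: [0, 64, 4, 8] -> [0, 64, 4, 8]  score +0 (running 32)
col 2: [4, 2, 64, 64] -> [0, 4, 2, 128]  score +128 (running 160)
col 3: [0, 32, 8, 64] -> [0, 32, 8, 64]  score +0 (running 160)
Board after move:
  0   0   0   0
  0  64   4  32
 16   4   2   8
 32   8 128  64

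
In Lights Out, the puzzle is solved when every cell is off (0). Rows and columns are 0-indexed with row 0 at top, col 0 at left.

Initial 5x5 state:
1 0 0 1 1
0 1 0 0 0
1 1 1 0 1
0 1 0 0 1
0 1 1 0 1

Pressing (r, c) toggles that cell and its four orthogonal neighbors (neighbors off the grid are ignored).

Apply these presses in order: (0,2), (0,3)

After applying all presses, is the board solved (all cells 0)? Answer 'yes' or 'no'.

After press 1 at (0,2):
1 1 1 0 1
0 1 1 0 0
1 1 1 0 1
0 1 0 0 1
0 1 1 0 1

After press 2 at (0,3):
1 1 0 1 0
0 1 1 1 0
1 1 1 0 1
0 1 0 0 1
0 1 1 0 1

Lights still on: 15

Answer: no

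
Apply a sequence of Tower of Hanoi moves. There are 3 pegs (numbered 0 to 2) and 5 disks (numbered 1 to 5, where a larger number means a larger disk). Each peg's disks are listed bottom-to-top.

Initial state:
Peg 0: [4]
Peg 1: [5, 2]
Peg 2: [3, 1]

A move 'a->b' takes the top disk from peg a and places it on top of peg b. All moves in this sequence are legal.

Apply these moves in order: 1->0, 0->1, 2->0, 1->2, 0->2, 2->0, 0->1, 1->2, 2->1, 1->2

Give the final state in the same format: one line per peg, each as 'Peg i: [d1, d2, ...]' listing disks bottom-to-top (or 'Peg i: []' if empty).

Answer: Peg 0: [4]
Peg 1: [5]
Peg 2: [3, 2, 1]

Derivation:
After move 1 (1->0):
Peg 0: [4, 2]
Peg 1: [5]
Peg 2: [3, 1]

After move 2 (0->1):
Peg 0: [4]
Peg 1: [5, 2]
Peg 2: [3, 1]

After move 3 (2->0):
Peg 0: [4, 1]
Peg 1: [5, 2]
Peg 2: [3]

After move 4 (1->2):
Peg 0: [4, 1]
Peg 1: [5]
Peg 2: [3, 2]

After move 5 (0->2):
Peg 0: [4]
Peg 1: [5]
Peg 2: [3, 2, 1]

After move 6 (2->0):
Peg 0: [4, 1]
Peg 1: [5]
Peg 2: [3, 2]

After move 7 (0->1):
Peg 0: [4]
Peg 1: [5, 1]
Peg 2: [3, 2]

After move 8 (1->2):
Peg 0: [4]
Peg 1: [5]
Peg 2: [3, 2, 1]

After move 9 (2->1):
Peg 0: [4]
Peg 1: [5, 1]
Peg 2: [3, 2]

After move 10 (1->2):
Peg 0: [4]
Peg 1: [5]
Peg 2: [3, 2, 1]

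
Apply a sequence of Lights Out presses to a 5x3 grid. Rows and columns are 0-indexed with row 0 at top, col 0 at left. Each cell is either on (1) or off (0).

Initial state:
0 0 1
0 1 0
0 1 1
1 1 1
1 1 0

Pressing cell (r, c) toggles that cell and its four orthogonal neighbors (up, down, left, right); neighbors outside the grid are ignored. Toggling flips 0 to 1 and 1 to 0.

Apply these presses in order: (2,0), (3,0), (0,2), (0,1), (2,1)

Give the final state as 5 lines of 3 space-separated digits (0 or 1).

Answer: 1 0 1
1 1 1
1 1 0
1 1 1
0 1 0

Derivation:
After press 1 at (2,0):
0 0 1
1 1 0
1 0 1
0 1 1
1 1 0

After press 2 at (3,0):
0 0 1
1 1 0
0 0 1
1 0 1
0 1 0

After press 3 at (0,2):
0 1 0
1 1 1
0 0 1
1 0 1
0 1 0

After press 4 at (0,1):
1 0 1
1 0 1
0 0 1
1 0 1
0 1 0

After press 5 at (2,1):
1 0 1
1 1 1
1 1 0
1 1 1
0 1 0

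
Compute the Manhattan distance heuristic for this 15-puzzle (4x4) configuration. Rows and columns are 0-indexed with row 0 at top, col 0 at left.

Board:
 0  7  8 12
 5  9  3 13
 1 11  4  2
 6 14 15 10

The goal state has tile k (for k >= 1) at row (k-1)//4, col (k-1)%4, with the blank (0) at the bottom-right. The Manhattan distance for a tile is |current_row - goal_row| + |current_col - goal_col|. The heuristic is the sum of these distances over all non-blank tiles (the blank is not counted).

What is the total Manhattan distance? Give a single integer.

Answer: 30

Derivation:
Tile 7: at (0,1), goal (1,2), distance |0-1|+|1-2| = 2
Tile 8: at (0,2), goal (1,3), distance |0-1|+|2-3| = 2
Tile 12: at (0,3), goal (2,3), distance |0-2|+|3-3| = 2
Tile 5: at (1,0), goal (1,0), distance |1-1|+|0-0| = 0
Tile 9: at (1,1), goal (2,0), distance |1-2|+|1-0| = 2
Tile 3: at (1,2), goal (0,2), distance |1-0|+|2-2| = 1
Tile 13: at (1,3), goal (3,0), distance |1-3|+|3-0| = 5
Tile 1: at (2,0), goal (0,0), distance |2-0|+|0-0| = 2
Tile 11: at (2,1), goal (2,2), distance |2-2|+|1-2| = 1
Tile 4: at (2,2), goal (0,3), distance |2-0|+|2-3| = 3
Tile 2: at (2,3), goal (0,1), distance |2-0|+|3-1| = 4
Tile 6: at (3,0), goal (1,1), distance |3-1|+|0-1| = 3
Tile 14: at (3,1), goal (3,1), distance |3-3|+|1-1| = 0
Tile 15: at (3,2), goal (3,2), distance |3-3|+|2-2| = 0
Tile 10: at (3,3), goal (2,1), distance |3-2|+|3-1| = 3
Sum: 2 + 2 + 2 + 0 + 2 + 1 + 5 + 2 + 1 + 3 + 4 + 3 + 0 + 0 + 3 = 30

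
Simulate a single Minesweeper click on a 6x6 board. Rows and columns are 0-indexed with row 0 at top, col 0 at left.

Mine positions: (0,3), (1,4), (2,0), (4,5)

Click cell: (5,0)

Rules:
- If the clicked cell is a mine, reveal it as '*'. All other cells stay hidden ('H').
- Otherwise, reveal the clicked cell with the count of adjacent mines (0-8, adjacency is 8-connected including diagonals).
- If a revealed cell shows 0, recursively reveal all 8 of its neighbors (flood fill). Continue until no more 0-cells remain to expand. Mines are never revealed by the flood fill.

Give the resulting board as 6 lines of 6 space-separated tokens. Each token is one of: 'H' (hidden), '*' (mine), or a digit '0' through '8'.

H H H H H H
H 1 1 2 H H
H 1 0 1 1 H
1 1 0 0 1 H
0 0 0 0 1 H
0 0 0 0 1 H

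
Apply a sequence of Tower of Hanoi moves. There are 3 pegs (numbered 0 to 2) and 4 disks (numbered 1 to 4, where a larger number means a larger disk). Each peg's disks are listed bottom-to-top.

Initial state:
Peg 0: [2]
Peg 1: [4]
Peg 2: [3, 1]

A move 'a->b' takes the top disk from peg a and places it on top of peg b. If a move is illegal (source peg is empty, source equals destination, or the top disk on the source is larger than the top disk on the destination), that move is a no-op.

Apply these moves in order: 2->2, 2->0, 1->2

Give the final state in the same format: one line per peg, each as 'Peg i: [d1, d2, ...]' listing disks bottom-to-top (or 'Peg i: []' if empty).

After move 1 (2->2):
Peg 0: [2]
Peg 1: [4]
Peg 2: [3, 1]

After move 2 (2->0):
Peg 0: [2, 1]
Peg 1: [4]
Peg 2: [3]

After move 3 (1->2):
Peg 0: [2, 1]
Peg 1: [4]
Peg 2: [3]

Answer: Peg 0: [2, 1]
Peg 1: [4]
Peg 2: [3]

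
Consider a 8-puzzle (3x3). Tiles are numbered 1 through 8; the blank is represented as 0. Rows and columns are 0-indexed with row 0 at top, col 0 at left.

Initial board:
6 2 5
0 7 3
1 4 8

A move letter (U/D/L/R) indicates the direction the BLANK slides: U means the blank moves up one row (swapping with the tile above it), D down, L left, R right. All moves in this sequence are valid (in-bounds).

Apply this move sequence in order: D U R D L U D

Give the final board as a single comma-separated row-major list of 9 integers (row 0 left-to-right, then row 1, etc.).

Answer: 6, 2, 5, 7, 4, 3, 0, 1, 8

Derivation:
After move 1 (D):
6 2 5
1 7 3
0 4 8

After move 2 (U):
6 2 5
0 7 3
1 4 8

After move 3 (R):
6 2 5
7 0 3
1 4 8

After move 4 (D):
6 2 5
7 4 3
1 0 8

After move 5 (L):
6 2 5
7 4 3
0 1 8

After move 6 (U):
6 2 5
0 4 3
7 1 8

After move 7 (D):
6 2 5
7 4 3
0 1 8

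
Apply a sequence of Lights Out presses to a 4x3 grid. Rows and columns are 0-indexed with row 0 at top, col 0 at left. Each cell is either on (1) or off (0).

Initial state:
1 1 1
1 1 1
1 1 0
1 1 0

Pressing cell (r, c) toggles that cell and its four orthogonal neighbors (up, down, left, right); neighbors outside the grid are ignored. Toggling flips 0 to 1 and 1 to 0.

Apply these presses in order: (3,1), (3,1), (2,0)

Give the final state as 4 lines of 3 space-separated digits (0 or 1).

After press 1 at (3,1):
1 1 1
1 1 1
1 0 0
0 0 1

After press 2 at (3,1):
1 1 1
1 1 1
1 1 0
1 1 0

After press 3 at (2,0):
1 1 1
0 1 1
0 0 0
0 1 0

Answer: 1 1 1
0 1 1
0 0 0
0 1 0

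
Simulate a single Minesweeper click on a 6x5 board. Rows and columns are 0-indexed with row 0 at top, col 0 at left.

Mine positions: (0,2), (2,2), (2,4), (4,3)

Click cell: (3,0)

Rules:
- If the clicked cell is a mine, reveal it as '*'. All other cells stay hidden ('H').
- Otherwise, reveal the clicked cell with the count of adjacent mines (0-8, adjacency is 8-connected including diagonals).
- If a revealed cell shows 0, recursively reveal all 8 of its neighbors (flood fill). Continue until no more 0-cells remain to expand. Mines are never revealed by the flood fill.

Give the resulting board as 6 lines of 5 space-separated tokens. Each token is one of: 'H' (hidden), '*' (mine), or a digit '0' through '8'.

0 1 H H H
0 2 H H H
0 1 H H H
0 1 2 H H
0 0 1 H H
0 0 1 H H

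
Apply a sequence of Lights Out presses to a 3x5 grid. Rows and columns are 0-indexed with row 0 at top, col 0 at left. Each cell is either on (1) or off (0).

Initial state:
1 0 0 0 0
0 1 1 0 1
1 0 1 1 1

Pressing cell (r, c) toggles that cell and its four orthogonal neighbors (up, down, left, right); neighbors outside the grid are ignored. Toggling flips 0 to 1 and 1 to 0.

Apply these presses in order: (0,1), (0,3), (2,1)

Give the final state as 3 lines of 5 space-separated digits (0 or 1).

Answer: 0 1 0 1 1
0 1 1 1 1
0 1 0 1 1

Derivation:
After press 1 at (0,1):
0 1 1 0 0
0 0 1 0 1
1 0 1 1 1

After press 2 at (0,3):
0 1 0 1 1
0 0 1 1 1
1 0 1 1 1

After press 3 at (2,1):
0 1 0 1 1
0 1 1 1 1
0 1 0 1 1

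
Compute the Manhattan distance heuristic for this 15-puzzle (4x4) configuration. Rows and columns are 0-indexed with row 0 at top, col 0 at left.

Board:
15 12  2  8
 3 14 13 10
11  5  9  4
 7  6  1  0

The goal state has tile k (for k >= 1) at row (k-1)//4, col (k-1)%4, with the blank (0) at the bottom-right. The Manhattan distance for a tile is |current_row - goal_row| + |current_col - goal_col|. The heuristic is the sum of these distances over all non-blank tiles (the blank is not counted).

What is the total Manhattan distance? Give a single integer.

Answer: 42

Derivation:
Tile 15: at (0,0), goal (3,2), distance |0-3|+|0-2| = 5
Tile 12: at (0,1), goal (2,3), distance |0-2|+|1-3| = 4
Tile 2: at (0,2), goal (0,1), distance |0-0|+|2-1| = 1
Tile 8: at (0,3), goal (1,3), distance |0-1|+|3-3| = 1
Tile 3: at (1,0), goal (0,2), distance |1-0|+|0-2| = 3
Tile 14: at (1,1), goal (3,1), distance |1-3|+|1-1| = 2
Tile 13: at (1,2), goal (3,0), distance |1-3|+|2-0| = 4
Tile 10: at (1,3), goal (2,1), distance |1-2|+|3-1| = 3
Tile 11: at (2,0), goal (2,2), distance |2-2|+|0-2| = 2
Tile 5: at (2,1), goal (1,0), distance |2-1|+|1-0| = 2
Tile 9: at (2,2), goal (2,0), distance |2-2|+|2-0| = 2
Tile 4: at (2,3), goal (0,3), distance |2-0|+|3-3| = 2
Tile 7: at (3,0), goal (1,2), distance |3-1|+|0-2| = 4
Tile 6: at (3,1), goal (1,1), distance |3-1|+|1-1| = 2
Tile 1: at (3,2), goal (0,0), distance |3-0|+|2-0| = 5
Sum: 5 + 4 + 1 + 1 + 3 + 2 + 4 + 3 + 2 + 2 + 2 + 2 + 4 + 2 + 5 = 42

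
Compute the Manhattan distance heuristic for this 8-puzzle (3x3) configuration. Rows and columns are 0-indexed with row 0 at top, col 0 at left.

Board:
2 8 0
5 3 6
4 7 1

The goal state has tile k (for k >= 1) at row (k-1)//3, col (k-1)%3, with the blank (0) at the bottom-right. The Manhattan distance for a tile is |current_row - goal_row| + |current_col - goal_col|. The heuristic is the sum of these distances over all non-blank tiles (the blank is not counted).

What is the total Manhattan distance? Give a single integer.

Answer: 12

Derivation:
Tile 2: (0,0)->(0,1) = 1
Tile 8: (0,1)->(2,1) = 2
Tile 5: (1,0)->(1,1) = 1
Tile 3: (1,1)->(0,2) = 2
Tile 6: (1,2)->(1,2) = 0
Tile 4: (2,0)->(1,0) = 1
Tile 7: (2,1)->(2,0) = 1
Tile 1: (2,2)->(0,0) = 4
Sum: 1 + 2 + 1 + 2 + 0 + 1 + 1 + 4 = 12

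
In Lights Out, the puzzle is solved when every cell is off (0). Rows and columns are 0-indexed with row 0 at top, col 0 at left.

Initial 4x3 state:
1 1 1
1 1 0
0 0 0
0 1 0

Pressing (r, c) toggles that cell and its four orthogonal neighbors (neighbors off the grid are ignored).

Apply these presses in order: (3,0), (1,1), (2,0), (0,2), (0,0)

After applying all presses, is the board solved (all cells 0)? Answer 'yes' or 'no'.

After press 1 at (3,0):
1 1 1
1 1 0
1 0 0
1 0 0

After press 2 at (1,1):
1 0 1
0 0 1
1 1 0
1 0 0

After press 3 at (2,0):
1 0 1
1 0 1
0 0 0
0 0 0

After press 4 at (0,2):
1 1 0
1 0 0
0 0 0
0 0 0

After press 5 at (0,0):
0 0 0
0 0 0
0 0 0
0 0 0

Lights still on: 0

Answer: yes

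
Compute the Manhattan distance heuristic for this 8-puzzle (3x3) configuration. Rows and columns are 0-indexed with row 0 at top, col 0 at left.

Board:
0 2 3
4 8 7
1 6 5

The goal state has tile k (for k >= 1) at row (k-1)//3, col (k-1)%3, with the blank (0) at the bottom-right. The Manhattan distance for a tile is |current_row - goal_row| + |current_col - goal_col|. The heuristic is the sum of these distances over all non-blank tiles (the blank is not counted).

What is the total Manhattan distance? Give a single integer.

Answer: 10

Derivation:
Tile 2: at (0,1), goal (0,1), distance |0-0|+|1-1| = 0
Tile 3: at (0,2), goal (0,2), distance |0-0|+|2-2| = 0
Tile 4: at (1,0), goal (1,0), distance |1-1|+|0-0| = 0
Tile 8: at (1,1), goal (2,1), distance |1-2|+|1-1| = 1
Tile 7: at (1,2), goal (2,0), distance |1-2|+|2-0| = 3
Tile 1: at (2,0), goal (0,0), distance |2-0|+|0-0| = 2
Tile 6: at (2,1), goal (1,2), distance |2-1|+|1-2| = 2
Tile 5: at (2,2), goal (1,1), distance |2-1|+|2-1| = 2
Sum: 0 + 0 + 0 + 1 + 3 + 2 + 2 + 2 = 10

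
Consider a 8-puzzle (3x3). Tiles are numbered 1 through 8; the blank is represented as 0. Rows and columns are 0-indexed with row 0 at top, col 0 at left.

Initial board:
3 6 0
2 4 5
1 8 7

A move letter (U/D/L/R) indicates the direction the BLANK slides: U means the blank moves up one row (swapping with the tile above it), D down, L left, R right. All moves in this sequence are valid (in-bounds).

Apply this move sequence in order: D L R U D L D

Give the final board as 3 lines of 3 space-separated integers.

After move 1 (D):
3 6 5
2 4 0
1 8 7

After move 2 (L):
3 6 5
2 0 4
1 8 7

After move 3 (R):
3 6 5
2 4 0
1 8 7

After move 4 (U):
3 6 0
2 4 5
1 8 7

After move 5 (D):
3 6 5
2 4 0
1 8 7

After move 6 (L):
3 6 5
2 0 4
1 8 7

After move 7 (D):
3 6 5
2 8 4
1 0 7

Answer: 3 6 5
2 8 4
1 0 7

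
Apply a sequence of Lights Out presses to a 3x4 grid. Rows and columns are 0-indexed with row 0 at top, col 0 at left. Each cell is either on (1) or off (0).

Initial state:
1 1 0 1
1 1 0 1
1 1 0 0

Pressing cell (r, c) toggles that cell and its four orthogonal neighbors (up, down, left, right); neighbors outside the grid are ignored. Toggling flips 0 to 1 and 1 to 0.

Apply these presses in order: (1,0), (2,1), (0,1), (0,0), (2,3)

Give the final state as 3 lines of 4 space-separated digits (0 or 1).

After press 1 at (1,0):
0 1 0 1
0 0 0 1
0 1 0 0

After press 2 at (2,1):
0 1 0 1
0 1 0 1
1 0 1 0

After press 3 at (0,1):
1 0 1 1
0 0 0 1
1 0 1 0

After press 4 at (0,0):
0 1 1 1
1 0 0 1
1 0 1 0

After press 5 at (2,3):
0 1 1 1
1 0 0 0
1 0 0 1

Answer: 0 1 1 1
1 0 0 0
1 0 0 1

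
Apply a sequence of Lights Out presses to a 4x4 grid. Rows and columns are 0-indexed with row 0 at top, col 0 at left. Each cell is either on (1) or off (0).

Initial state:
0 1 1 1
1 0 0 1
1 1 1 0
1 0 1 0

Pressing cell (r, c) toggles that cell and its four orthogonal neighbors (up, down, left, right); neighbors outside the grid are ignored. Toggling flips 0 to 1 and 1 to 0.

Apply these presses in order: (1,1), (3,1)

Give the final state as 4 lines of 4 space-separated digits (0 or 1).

Answer: 0 0 1 1
0 1 1 1
1 1 1 0
0 1 0 0

Derivation:
After press 1 at (1,1):
0 0 1 1
0 1 1 1
1 0 1 0
1 0 1 0

After press 2 at (3,1):
0 0 1 1
0 1 1 1
1 1 1 0
0 1 0 0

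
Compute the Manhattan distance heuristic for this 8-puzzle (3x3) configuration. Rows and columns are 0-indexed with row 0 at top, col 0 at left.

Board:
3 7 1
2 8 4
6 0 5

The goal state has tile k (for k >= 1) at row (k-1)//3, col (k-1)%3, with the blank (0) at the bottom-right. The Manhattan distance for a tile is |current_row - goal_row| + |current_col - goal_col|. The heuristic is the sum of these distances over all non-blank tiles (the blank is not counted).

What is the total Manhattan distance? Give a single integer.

Answer: 17

Derivation:
Tile 3: at (0,0), goal (0,2), distance |0-0|+|0-2| = 2
Tile 7: at (0,1), goal (2,0), distance |0-2|+|1-0| = 3
Tile 1: at (0,2), goal (0,0), distance |0-0|+|2-0| = 2
Tile 2: at (1,0), goal (0,1), distance |1-0|+|0-1| = 2
Tile 8: at (1,1), goal (2,1), distance |1-2|+|1-1| = 1
Tile 4: at (1,2), goal (1,0), distance |1-1|+|2-0| = 2
Tile 6: at (2,0), goal (1,2), distance |2-1|+|0-2| = 3
Tile 5: at (2,2), goal (1,1), distance |2-1|+|2-1| = 2
Sum: 2 + 3 + 2 + 2 + 1 + 2 + 3 + 2 = 17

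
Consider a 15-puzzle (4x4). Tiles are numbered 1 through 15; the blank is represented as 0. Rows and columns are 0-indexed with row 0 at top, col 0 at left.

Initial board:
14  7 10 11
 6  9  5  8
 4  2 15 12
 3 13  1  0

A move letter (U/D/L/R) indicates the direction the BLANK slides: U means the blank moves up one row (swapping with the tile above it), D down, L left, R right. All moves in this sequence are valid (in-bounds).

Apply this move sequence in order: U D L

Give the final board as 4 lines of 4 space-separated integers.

After move 1 (U):
14  7 10 11
 6  9  5  8
 4  2 15  0
 3 13  1 12

After move 2 (D):
14  7 10 11
 6  9  5  8
 4  2 15 12
 3 13  1  0

After move 3 (L):
14  7 10 11
 6  9  5  8
 4  2 15 12
 3 13  0  1

Answer: 14  7 10 11
 6  9  5  8
 4  2 15 12
 3 13  0  1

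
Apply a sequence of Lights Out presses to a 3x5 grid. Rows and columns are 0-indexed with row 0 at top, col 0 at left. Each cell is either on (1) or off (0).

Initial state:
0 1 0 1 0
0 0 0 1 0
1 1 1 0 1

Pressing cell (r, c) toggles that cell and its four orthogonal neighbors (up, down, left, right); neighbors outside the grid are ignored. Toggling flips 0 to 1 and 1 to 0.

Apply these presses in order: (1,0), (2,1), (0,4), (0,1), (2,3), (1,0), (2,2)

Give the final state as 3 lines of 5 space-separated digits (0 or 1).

Answer: 1 0 1 0 1
0 0 1 0 1
0 1 0 0 0

Derivation:
After press 1 at (1,0):
1 1 0 1 0
1 1 0 1 0
0 1 1 0 1

After press 2 at (2,1):
1 1 0 1 0
1 0 0 1 0
1 0 0 0 1

After press 3 at (0,4):
1 1 0 0 1
1 0 0 1 1
1 0 0 0 1

After press 4 at (0,1):
0 0 1 0 1
1 1 0 1 1
1 0 0 0 1

After press 5 at (2,3):
0 0 1 0 1
1 1 0 0 1
1 0 1 1 0

After press 6 at (1,0):
1 0 1 0 1
0 0 0 0 1
0 0 1 1 0

After press 7 at (2,2):
1 0 1 0 1
0 0 1 0 1
0 1 0 0 0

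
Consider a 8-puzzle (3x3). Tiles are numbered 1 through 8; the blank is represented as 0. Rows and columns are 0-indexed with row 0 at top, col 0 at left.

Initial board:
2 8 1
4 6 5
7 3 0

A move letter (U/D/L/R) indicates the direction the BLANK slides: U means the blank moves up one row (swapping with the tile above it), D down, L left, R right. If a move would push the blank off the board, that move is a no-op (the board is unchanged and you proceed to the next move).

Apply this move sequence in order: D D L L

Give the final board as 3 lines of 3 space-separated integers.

After move 1 (D):
2 8 1
4 6 5
7 3 0

After move 2 (D):
2 8 1
4 6 5
7 3 0

After move 3 (L):
2 8 1
4 6 5
7 0 3

After move 4 (L):
2 8 1
4 6 5
0 7 3

Answer: 2 8 1
4 6 5
0 7 3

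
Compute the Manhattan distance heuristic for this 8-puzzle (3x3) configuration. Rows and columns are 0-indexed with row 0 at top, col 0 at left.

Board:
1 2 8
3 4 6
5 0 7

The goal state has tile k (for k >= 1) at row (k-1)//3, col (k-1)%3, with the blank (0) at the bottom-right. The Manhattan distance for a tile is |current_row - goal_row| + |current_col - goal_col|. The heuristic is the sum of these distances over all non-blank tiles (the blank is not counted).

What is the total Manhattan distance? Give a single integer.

Tile 1: at (0,0), goal (0,0), distance |0-0|+|0-0| = 0
Tile 2: at (0,1), goal (0,1), distance |0-0|+|1-1| = 0
Tile 8: at (0,2), goal (2,1), distance |0-2|+|2-1| = 3
Tile 3: at (1,0), goal (0,2), distance |1-0|+|0-2| = 3
Tile 4: at (1,1), goal (1,0), distance |1-1|+|1-0| = 1
Tile 6: at (1,2), goal (1,2), distance |1-1|+|2-2| = 0
Tile 5: at (2,0), goal (1,1), distance |2-1|+|0-1| = 2
Tile 7: at (2,2), goal (2,0), distance |2-2|+|2-0| = 2
Sum: 0 + 0 + 3 + 3 + 1 + 0 + 2 + 2 = 11

Answer: 11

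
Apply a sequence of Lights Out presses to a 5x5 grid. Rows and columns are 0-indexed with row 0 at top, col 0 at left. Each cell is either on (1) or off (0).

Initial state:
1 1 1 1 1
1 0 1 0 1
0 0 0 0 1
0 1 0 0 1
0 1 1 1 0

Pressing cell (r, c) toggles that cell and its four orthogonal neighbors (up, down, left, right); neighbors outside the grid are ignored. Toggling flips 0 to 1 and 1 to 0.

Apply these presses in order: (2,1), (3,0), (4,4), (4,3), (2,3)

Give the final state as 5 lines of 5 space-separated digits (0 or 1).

Answer: 1 1 1 1 1
1 1 1 1 1
0 1 0 1 0
1 1 0 0 0
1 1 0 1 0

Derivation:
After press 1 at (2,1):
1 1 1 1 1
1 1 1 0 1
1 1 1 0 1
0 0 0 0 1
0 1 1 1 0

After press 2 at (3,0):
1 1 1 1 1
1 1 1 0 1
0 1 1 0 1
1 1 0 0 1
1 1 1 1 0

After press 3 at (4,4):
1 1 1 1 1
1 1 1 0 1
0 1 1 0 1
1 1 0 0 0
1 1 1 0 1

After press 4 at (4,3):
1 1 1 1 1
1 1 1 0 1
0 1 1 0 1
1 1 0 1 0
1 1 0 1 0

After press 5 at (2,3):
1 1 1 1 1
1 1 1 1 1
0 1 0 1 0
1 1 0 0 0
1 1 0 1 0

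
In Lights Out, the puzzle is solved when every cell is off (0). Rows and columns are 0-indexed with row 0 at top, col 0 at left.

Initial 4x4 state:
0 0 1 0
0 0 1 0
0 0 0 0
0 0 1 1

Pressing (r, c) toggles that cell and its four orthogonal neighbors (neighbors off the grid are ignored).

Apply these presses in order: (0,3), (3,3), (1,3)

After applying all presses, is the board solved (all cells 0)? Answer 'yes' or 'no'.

After press 1 at (0,3):
0 0 0 1
0 0 1 1
0 0 0 0
0 0 1 1

After press 2 at (3,3):
0 0 0 1
0 0 1 1
0 0 0 1
0 0 0 0

After press 3 at (1,3):
0 0 0 0
0 0 0 0
0 0 0 0
0 0 0 0

Lights still on: 0

Answer: yes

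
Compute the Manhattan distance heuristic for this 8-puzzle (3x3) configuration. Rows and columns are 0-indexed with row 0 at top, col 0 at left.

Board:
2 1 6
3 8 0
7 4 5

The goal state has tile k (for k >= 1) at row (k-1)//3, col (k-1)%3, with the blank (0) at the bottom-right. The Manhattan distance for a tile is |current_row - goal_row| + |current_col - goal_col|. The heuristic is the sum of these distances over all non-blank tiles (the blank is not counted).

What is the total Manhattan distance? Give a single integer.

Tile 2: at (0,0), goal (0,1), distance |0-0|+|0-1| = 1
Tile 1: at (0,1), goal (0,0), distance |0-0|+|1-0| = 1
Tile 6: at (0,2), goal (1,2), distance |0-1|+|2-2| = 1
Tile 3: at (1,0), goal (0,2), distance |1-0|+|0-2| = 3
Tile 8: at (1,1), goal (2,1), distance |1-2|+|1-1| = 1
Tile 7: at (2,0), goal (2,0), distance |2-2|+|0-0| = 0
Tile 4: at (2,1), goal (1,0), distance |2-1|+|1-0| = 2
Tile 5: at (2,2), goal (1,1), distance |2-1|+|2-1| = 2
Sum: 1 + 1 + 1 + 3 + 1 + 0 + 2 + 2 = 11

Answer: 11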